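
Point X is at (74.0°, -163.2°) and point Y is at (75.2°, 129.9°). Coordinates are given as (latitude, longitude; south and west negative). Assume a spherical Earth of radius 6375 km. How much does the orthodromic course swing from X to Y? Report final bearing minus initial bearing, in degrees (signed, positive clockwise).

At departure: θ₁ = atan2(sin Δλ cos φ₂, cos φ₁ sin φ₂ − sin φ₁ cos φ₂ cos Δλ) = 305.91°
At arrival: θ₂ = atan2(sin Δλ cos φ₁, −cos φ₂ sin φ₁ + sin φ₂ cos φ₁ cos Δλ) = 240.92°
Δθ = θ₂ − θ₁ = -65.0°

-65.0°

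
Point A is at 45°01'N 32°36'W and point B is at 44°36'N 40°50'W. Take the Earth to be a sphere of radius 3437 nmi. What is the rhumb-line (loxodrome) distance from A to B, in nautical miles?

351 nmi

Δψ = ln[tan(π/4+φ₂/2)/tan(π/4+φ₁/2)] = -0.0103;  Δφ = -0.0073 rad,  Δλ = -0.1437 rad
q = Δφ/Δψ = 0.7095
d = R·√(Δφ² + q²Δλ²) = 3437·0.10221 = 351 nmi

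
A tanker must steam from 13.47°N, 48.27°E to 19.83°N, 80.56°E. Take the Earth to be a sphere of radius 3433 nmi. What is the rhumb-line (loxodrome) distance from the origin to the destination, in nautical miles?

1891 nmi

Δψ = ln[tan(π/4+φ₂/2)/tan(π/4+φ₁/2)] = +0.1159;  Δφ = +0.1110 rad,  Δλ = +0.5636 rad
q = Δφ/Δψ = 0.9575
d = R·√(Δφ² + q²Δλ²) = 3433·0.55091 = 1891 nmi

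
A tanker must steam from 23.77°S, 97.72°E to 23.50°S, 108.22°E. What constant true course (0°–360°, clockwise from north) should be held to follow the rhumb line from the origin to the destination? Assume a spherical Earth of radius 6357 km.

88.4°

Δψ = ln[tan(π/4+φ₂/2)/tan(π/4+φ₁/2)] = +0.0051
Δλ = +0.1833 rad (taken the short way round)
course = atan2(Δλ, Δψ) = 88.39°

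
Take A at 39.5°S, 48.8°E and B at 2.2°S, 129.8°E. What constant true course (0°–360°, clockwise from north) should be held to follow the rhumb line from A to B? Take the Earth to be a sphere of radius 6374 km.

Meridional parts: M(φ₁)=-0.7516, M(φ₂)=-0.0384 → ΔM = +0.7132;  Δλ = +1.4137 rad
tan C = Δλ / ΔM = +1.9823 → C = 63.23°

63.2°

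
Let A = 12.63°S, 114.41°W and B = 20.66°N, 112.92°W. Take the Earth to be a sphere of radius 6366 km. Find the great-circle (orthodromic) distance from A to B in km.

cos σ = sin φ₁ sin φ₂ + cos φ₁ cos φ₂ cos Δλ
      = sin(-12.63°)sin(20.66°) + cos(-12.63°)cos(20.66°)cos(1.49°) = 0.8356
σ = 33.322° → d = Rσ = 6366·0.58158 = 3702 km

3702 km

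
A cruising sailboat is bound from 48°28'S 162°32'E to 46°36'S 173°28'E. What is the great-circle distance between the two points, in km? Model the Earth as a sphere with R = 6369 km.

Haversine: a = sin²(Δφ/2)+cos φ₁ cos φ₂ sin²(Δλ/2) = 0.00440;  σ = 2·atan2(√a,√(1−a))
σ = 7.607° → d = Rσ = 6369·0.13276 = 846 km

846 km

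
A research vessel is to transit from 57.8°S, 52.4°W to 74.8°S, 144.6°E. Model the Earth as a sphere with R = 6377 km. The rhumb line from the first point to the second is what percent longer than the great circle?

Great circle: σ = 0.8190 rad → d_gc = Rσ = 5222.5 km
Rhumb: Δφ = -0.2967, Δλ = -2.8449, Δψ = -0.7716, q = Δφ/Δψ = 0.3845 → d_rh = R√(Δφ²+q²Δλ²) = 7228.2 km
Excess = (7228.2 − 5222.5) / 5222.5 = 2005.7 / 5222.5 = 38.40% ≈ 38.4%

38.4%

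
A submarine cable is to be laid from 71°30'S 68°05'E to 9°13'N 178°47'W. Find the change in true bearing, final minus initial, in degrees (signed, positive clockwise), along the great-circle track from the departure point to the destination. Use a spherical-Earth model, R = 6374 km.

-91.6°

At departure: θ₁ = atan2(sin Δλ cos φ₂, cos φ₁ sin φ₂ − sin φ₁ cos φ₂ cos Δλ) = 109.25°
At arrival: θ₂ = atan2(sin Δλ cos φ₁, −cos φ₂ sin φ₁ + sin φ₂ cos φ₁ cos Δλ) = 17.67°
Δθ = θ₂ − θ₁ = -91.6°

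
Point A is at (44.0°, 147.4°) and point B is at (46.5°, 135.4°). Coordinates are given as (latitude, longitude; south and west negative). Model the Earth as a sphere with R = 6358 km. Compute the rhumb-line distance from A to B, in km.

977 km

Rhumb course C = atan2(Δλ, Δψ) with Δψ = ln[tan(π/4+φ₂/2)/tan(π/4+φ₁/2)] = +0.0620, Δλ = -0.2094 → C = 286.49°
d = R·|Δφ| / |cos C| = 6358·0.04363 / 0.28382 = 977 km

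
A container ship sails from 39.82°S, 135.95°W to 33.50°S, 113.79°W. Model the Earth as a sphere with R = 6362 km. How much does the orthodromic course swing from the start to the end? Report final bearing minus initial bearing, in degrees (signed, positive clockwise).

-13.4°

Initial bearing θ₁ = atan2(sin Δλ cos φ₂, cos φ₁ sin φ₂ − sin φ₁ cos φ₂ cos Δλ) = 77.34°
Final bearing θ₂ = (initial bearing from the destination back to the start) + 180° = 63.98°
Δθ = θ₂ − θ₁ = -13.4°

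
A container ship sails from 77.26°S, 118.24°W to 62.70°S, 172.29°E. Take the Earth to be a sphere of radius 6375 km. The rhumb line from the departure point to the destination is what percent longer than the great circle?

Great circle: σ = 0.4459 rad → d_gc = Rσ = 2842.8 km
Rhumb: Δφ = +0.2541, Δλ = -1.2125, Δψ = +0.7772, q = Δφ/Δψ = 0.3270 → d_rh = R√(Δφ²+q²Δλ²) = 3002.0 km
Excess = (3002.0 − 2842.8) / 2842.8 = 159.2 / 2842.8 = 5.60% ≈ 5.6%

5.6%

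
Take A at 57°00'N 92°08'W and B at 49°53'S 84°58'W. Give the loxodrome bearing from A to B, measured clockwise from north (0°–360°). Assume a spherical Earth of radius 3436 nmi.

176.8°

Meridional parts: M(φ₁)=+1.2167, M(φ₂)=-1.0075 → ΔM = -2.2242;  Δλ = +0.1251 rad
tan C = Δλ / ΔM = -0.0562 → C = 176.78°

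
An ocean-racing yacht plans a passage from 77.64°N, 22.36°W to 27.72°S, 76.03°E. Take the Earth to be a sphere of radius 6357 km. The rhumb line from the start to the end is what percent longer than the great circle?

Great circle: σ = 2.0738 rad → d_gc = Rσ = 13182.8 km
Rhumb: Δφ = -1.8389, Δλ = +1.7172, Δψ = -2.7269, q = Δφ/Δψ = 0.6744 → d_rh = R√(Δφ²+q²Δλ²) = 13814.6 km
Excess = (13814.6 − 13182.8) / 13182.8 = 631.8 / 13182.8 = 4.79% ≈ 4.8%

4.8%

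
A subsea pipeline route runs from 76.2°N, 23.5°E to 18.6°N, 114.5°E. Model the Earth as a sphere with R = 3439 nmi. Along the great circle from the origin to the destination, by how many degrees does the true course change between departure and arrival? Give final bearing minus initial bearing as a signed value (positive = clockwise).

+81.0°

At departure: θ₁ = atan2(sin Δλ cos φ₂, cos φ₁ sin φ₂ − sin φ₁ cos φ₂ cos Δλ) = 84.45°
At arrival: θ₂ = atan2(sin Δλ cos φ₁, −cos φ₂ sin φ₁ + sin φ₂ cos φ₁ cos Δλ) = 165.49°
Δθ = θ₂ − θ₁ = +81.0°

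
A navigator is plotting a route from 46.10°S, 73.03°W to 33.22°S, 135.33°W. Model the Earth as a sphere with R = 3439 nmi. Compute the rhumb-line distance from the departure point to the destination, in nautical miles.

Δψ = ln[tan(π/4+φ₂/2)/tan(π/4+φ₁/2)] = +0.2935;  Δφ = +0.2248 rad,  Δλ = -1.0873 rad
q = Δφ/Δψ = 0.7660
d = R·√(Δφ² + q²Δλ²) = 3439·0.86268 = 2967 nmi

2967 nmi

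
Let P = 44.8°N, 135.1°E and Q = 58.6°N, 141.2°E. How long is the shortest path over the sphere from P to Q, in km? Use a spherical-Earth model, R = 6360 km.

Haversine: a = sin²(Δφ/2)+cos φ₁ cos φ₂ sin²(Δλ/2) = 0.01548;  σ = 2·atan2(√a,√(1−a))
σ = 14.294° → d = Rσ = 6360·0.24948 = 1587 km

1587 km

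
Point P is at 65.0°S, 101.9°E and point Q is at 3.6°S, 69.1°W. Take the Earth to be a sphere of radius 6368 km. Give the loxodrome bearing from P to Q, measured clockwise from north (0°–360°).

Δψ = ln[tan(π/4+φ₂/2)/tan(π/4+φ₁/2)] = +1.4436
Δλ = -2.9845 rad (taken the short way round)
course = atan2(Δλ, Δψ) = 295.81°

295.8°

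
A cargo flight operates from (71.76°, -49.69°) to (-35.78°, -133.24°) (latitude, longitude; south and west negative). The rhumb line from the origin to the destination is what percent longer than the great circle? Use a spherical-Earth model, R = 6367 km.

Great circle: σ = 2.1256 rad → d_gc = Rσ = 13533.7 km
Rhumb: Δφ = -1.8769, Δλ = -1.4582, Δψ = -2.4988, q = Δφ/Δψ = 0.7511 → d_rh = R√(Δφ²+q²Δλ²) = 13836.4 km
Excess = (13836.4 − 13533.7) / 13533.7 = 302.7 / 13533.7 = 2.24% ≈ 2.2%

2.2%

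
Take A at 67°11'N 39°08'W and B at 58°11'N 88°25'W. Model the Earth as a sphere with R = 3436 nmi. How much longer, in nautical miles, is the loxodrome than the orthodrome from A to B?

Great circle: cos σ = sin φ₁ sin φ₂ + cos φ₁ cos φ₂ cos Δλ,  σ = 0.4113 rad → d_gc = 1413.17 nmi
Rhumb line: Δψ = -0.3453, q = Δφ/Δψ = 0.4549, d_rh = R√(Δφ²+q²Δλ²) = 1448.66 nmi
Excess = 1448.66 − 1413.17 = 35.49 ≈ 35 nmi

35 nmi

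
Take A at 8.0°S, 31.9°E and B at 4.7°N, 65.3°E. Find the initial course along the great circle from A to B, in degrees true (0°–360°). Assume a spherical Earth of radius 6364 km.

70.3°

θ = atan2( sin Δλ·cos φ₂ ,  cos φ₁ sin φ₂ − sin φ₁ cos φ₂ cos Δλ )
  = atan2(+0.5486, +0.1969) = 70.25°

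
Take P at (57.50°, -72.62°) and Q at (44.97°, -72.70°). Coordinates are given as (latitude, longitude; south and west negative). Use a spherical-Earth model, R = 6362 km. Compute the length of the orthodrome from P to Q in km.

1391 km

cos σ = sin φ₁ sin φ₂ + cos φ₁ cos φ₂ cos Δλ
      = sin(57.50°)sin(44.97°) + cos(57.50°)cos(44.97°)cos(-0.08°) = 0.9762
σ = 12.530° → d = Rσ = 6362·0.21869 = 1391 km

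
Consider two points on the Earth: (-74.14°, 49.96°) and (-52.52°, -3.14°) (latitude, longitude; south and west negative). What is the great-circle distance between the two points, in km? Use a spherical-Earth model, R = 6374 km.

cos σ = sin φ₁ sin φ₂ + cos φ₁ cos φ₂ cos Δλ
      = sin(-74.14°)sin(-52.52°) + cos(-74.14°)cos(-52.52°)cos(-53.10°) = 0.8632
σ = 30.322° → d = Rσ = 6374·0.52922 = 3373 km

3373 km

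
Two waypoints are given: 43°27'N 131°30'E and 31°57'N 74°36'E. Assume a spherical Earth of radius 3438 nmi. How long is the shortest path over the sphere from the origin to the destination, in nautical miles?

2733 nmi

Haversine: a = sin²(Δφ/2)+cos φ₁ cos φ₂ sin²(Δλ/2) = 0.14984;  σ = 2·atan2(√a,√(1−a))
σ = 45.547° → d = Rσ = 3438·0.79494 = 2733 nmi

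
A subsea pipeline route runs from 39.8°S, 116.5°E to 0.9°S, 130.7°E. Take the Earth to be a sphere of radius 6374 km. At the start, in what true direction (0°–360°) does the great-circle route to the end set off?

22.0°

θ = atan2( sin Δλ·cos φ₂ ,  cos φ₁ sin φ₂ − sin φ₁ cos φ₂ cos Δλ )
  = atan2(+0.2453, +0.6084) = 21.96°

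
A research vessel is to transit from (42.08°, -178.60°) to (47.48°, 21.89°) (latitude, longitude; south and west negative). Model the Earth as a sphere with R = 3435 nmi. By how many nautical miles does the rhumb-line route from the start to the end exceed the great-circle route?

1475 nmi

Great circle: cos σ = sin φ₁ sin φ₂ + cos φ₁ cos φ₂ cos Δλ,  σ = 1.5467 rad → d_gc = 5313.0 nmi
Rhumb line: Δψ = +0.1329, q = Δφ/Δψ = 0.7090, d_rh = R√(Δφ²+q²Δλ²) = 6788.2 nmi
Excess = 6788.2 − 5313.0 = 1475.2 ≈ 1475 nmi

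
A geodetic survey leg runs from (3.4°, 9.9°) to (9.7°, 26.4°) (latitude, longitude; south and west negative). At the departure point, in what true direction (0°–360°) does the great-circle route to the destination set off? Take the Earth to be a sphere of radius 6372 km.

N = sin Δλ·cos φ₂ = +0.2800;  D = cos φ₁ sin φ₂ − sin φ₁ cos φ₂ cos Δλ = +0.1121
initial course = atan2(N, D) = 68.17°

68.2°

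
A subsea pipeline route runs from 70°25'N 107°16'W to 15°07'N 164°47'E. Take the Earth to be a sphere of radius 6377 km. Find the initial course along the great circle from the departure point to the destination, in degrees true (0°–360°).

273.3°

θ = atan2( sin Δλ·cos φ₂ ,  cos φ₁ sin φ₂ − sin φ₁ cos φ₂ cos Δλ )
  = atan2(-0.9648, +0.0549) = 273.26°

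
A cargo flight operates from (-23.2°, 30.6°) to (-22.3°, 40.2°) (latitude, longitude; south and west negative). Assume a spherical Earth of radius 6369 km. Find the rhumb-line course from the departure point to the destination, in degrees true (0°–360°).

84.2°

Meridional parts: M(φ₁)=-0.4165, M(φ₂)=-0.3994 → ΔM = +0.0170;  Δλ = +0.1676 rad
tan C = Δλ / ΔM = +9.8367 → C = 84.20°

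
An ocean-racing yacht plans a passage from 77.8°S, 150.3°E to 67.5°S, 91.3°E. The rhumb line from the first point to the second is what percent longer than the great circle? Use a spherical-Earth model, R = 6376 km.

Great circle: σ = 0.3342 rad → d_gc = Rσ = 2131.0 km
Rhumb: Δφ = +0.1798, Δλ = -1.0297, Δψ = +0.6213, q = Δφ/Δψ = 0.2894 → d_rh = R√(Δφ²+q²Δλ²) = 2218.8 km
Excess = (2218.8 − 2131.0) / 2131.0 = 87.8 / 2131.0 = 4.12% ≈ 4.1%

4.1%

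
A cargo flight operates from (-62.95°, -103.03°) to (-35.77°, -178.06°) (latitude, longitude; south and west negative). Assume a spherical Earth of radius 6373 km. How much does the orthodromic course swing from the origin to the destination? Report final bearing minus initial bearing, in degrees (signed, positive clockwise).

At departure: θ₁ = atan2(sin Δλ cos φ₂, cos φ₁ sin φ₂ − sin φ₁ cos φ₂ cos Δλ) = 264.23°
At arrival: θ₂ = atan2(sin Δλ cos φ₁, −cos φ₂ sin φ₁ + sin φ₂ cos φ₁ cos Δλ) = 326.11°
Δθ = θ₂ − θ₁ = +61.9°

+61.9°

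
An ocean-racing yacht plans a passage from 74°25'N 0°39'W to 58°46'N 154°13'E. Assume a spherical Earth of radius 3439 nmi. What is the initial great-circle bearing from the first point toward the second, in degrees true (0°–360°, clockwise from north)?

17.9°

N = sin Δλ·cos φ₂ = +0.2202;  D = cos φ₁ sin φ₂ − sin φ₁ cos φ₂ cos Δλ = +0.6819
initial course = atan2(N, D) = 17.90°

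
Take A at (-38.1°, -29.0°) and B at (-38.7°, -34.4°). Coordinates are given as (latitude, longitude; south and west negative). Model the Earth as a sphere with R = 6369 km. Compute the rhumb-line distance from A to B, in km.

Δψ = ln[tan(π/4+φ₂/2)/tan(π/4+φ₁/2)] = -0.0134;  Δφ = -0.0105 rad,  Δλ = -0.0942 rad
q = Δφ/Δψ = 0.7837
d = R·√(Δφ² + q²Δλ²) = 6369·0.07460 = 475 km

475 km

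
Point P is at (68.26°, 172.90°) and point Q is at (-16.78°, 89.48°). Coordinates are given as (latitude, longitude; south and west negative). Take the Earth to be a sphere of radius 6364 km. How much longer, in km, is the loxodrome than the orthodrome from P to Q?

337 km

Great circle: cos σ = sin φ₁ sin φ₂ + cos φ₁ cos φ₂ cos Δλ,  σ = 1.8003 rad → d_gc = 11457.3 km
Rhumb line: Δψ = -1.9473, q = Δφ/Δψ = 0.7622, d_rh = R√(Δφ²+q²Δλ²) = 11794.0 km
Excess = 11794.0 − 11457.3 = 336.7 ≈ 337 km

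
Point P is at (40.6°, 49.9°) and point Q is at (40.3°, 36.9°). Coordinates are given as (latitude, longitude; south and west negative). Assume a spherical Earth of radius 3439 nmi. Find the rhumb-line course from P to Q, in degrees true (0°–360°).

Meridional parts: M(φ₁)=+0.7766, M(φ₂)=+0.7698 → ΔM = -0.0069;  Δλ = -0.2269 rad
tan C = Δλ / ΔM = +32.9754 → C = 268.26°

268.3°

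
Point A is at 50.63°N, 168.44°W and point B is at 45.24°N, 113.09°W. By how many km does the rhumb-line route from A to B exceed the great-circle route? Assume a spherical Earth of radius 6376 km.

Great circle: cos σ = sin φ₁ sin φ₂ + cos φ₁ cos φ₂ cos Δλ,  σ = 0.6387 rad → d_gc = 4072.31 km
Rhumb line: Δψ = -0.1406, q = Δφ/Δψ = 0.6691, d_rh = R√(Δφ²+q²Δλ²) = 4164.83 km
Excess = 4164.83 − 4072.31 = 92.52 ≈ 93 km

93 km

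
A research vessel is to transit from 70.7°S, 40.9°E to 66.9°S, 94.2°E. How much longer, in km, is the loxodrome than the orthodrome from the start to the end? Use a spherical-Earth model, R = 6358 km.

68 km

Great circle: cos σ = sin φ₁ sin φ₂ + cos φ₁ cos φ₂ cos Δλ,  σ = 0.3313 rad → d_gc = 2106.3 km
Rhumb line: Δψ = +0.1839, q = Δφ/Δψ = 0.3607, d_rh = R√(Δφ²+q²Δλ²) = 2174.5 km
Excess = 2174.5 − 2106.3 = 68.2 ≈ 68 km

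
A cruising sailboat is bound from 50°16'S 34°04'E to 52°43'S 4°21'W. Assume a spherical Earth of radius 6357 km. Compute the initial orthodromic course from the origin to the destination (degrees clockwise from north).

249.1°

N = sin Δλ·cos φ₂ = -0.3764;  D = cos φ₁ sin φ₂ − sin φ₁ cos φ₂ cos Δλ = -0.1436
initial course = atan2(N, D) = 249.12°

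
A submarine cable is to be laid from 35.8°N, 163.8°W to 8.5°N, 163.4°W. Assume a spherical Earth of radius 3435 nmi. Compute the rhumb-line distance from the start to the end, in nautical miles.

1637 nmi

Δψ = ln[tan(π/4+φ₂/2)/tan(π/4+φ₁/2)] = -0.5211;  Δφ = -0.4765 rad,  Δλ = +0.0070 rad
q = Δφ/Δψ = 0.9144
d = R·√(Δφ² + q²Δλ²) = 3435·0.47652 = 1637 nmi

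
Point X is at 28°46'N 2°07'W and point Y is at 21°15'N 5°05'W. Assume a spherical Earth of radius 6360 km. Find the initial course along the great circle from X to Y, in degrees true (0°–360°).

200.3°

θ = atan2( sin Δλ·cos φ₂ ,  cos φ₁ sin φ₂ − sin φ₁ cos φ₂ cos Δλ )
  = atan2(-0.0482, -0.1302) = 200.33°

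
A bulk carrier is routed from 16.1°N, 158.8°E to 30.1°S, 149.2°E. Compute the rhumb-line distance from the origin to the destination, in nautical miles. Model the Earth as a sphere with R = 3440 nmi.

Δψ = ln[tan(π/4+φ₂/2)/tan(π/4+φ₁/2)] = -0.8361;  Δφ = -0.8063 rad,  Δλ = -0.1676 rad
q = Δφ/Δψ = 0.9644
d = R·√(Δφ² + q²Δλ²) = 3440·0.82237 = 2829 nmi

2829 nmi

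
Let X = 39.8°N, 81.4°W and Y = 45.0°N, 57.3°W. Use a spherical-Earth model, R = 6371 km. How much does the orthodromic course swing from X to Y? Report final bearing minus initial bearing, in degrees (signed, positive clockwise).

At departure: θ₁ = atan2(sin Δλ cos φ₂, cos φ₁ sin φ₂ − sin φ₁ cos φ₂ cos Δλ) = 65.75°
At arrival: θ₂ = atan2(sin Δλ cos φ₁, −cos φ₂ sin φ₁ + sin φ₂ cos φ₁ cos Δλ) = 82.15°
Δθ = θ₂ − θ₁ = +16.4°

+16.4°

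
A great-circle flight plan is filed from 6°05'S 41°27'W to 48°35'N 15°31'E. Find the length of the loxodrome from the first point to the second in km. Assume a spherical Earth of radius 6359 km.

8250 km

Δψ = ln[tan(π/4+φ₂/2)/tan(π/4+φ₁/2)] = +1.0791;  Δφ = +0.9541 rad,  Δλ = +0.9943 rad
q = Δφ/Δψ = 0.8841
d = R·√(Δφ² + q²Δλ²) = 6359·1.29734 = 8250 km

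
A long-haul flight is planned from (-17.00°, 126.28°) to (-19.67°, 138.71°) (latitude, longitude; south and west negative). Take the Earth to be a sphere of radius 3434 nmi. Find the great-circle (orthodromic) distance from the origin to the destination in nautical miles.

725 nmi

Haversine: a = sin²(Δφ/2)+cos φ₁ cos φ₂ sin²(Δλ/2) = 0.01110;  σ = 2·atan2(√a,√(1−a))
σ = 12.094° → d = Rσ = 3434·0.21107 = 725 nmi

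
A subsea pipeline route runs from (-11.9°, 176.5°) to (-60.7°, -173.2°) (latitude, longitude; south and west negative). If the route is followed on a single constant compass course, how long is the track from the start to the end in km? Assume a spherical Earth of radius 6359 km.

5484 km

Rhumb course C = atan2(Δλ, Δψ) with Δψ = ln[tan(π/4+φ₂/2)/tan(π/4+φ₁/2)] = -1.1325, Δλ = +0.1798 → C = 170.98°
d = R·|Δφ| / |cos C| = 6359·0.85172 / 0.98763 = 5484 km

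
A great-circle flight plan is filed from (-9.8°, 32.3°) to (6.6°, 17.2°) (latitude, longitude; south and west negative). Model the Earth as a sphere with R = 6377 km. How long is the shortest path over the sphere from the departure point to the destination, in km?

cos σ = sin φ₁ sin φ₂ + cos φ₁ cos φ₂ cos Δλ
      = sin(-9.80°)sin(6.60°) + cos(-9.80°)cos(6.60°)cos(-15.10°) = 0.9255
σ = 22.254° → d = Rσ = 6377·0.38840 = 2477 km

2477 km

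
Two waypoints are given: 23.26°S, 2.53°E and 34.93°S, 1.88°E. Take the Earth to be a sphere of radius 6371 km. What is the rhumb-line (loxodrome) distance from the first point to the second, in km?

Δψ = ln[tan(π/4+φ₂/2)/tan(π/4+φ₁/2)] = -0.2337;  Δφ = -0.2037 rad,  Δλ = -0.0113 rad
q = Δφ/Δψ = 0.8714
d = R·√(Δφ² + q²Δλ²) = 6371·0.20392 = 1299 km

1299 km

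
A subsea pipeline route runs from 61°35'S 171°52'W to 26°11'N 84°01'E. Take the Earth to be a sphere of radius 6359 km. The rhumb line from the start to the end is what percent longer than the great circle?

Great circle: σ = 2.0855 rad → d_gc = Rσ = 13261.4 km
Rhumb: Δφ = +1.5318, Δλ = -1.8172, Δψ = +1.8474, q = Δφ/Δψ = 0.8292 → d_rh = R√(Δφ²+q²Δλ²) = 13663.5 km
Excess = (13663.5 − 13261.4) / 13261.4 = 402.1 / 13261.4 = 3.03% ≈ 3.0%

3.0%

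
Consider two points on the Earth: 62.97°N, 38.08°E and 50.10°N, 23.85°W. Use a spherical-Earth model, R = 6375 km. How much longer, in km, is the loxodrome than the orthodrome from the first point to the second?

140 km

Great circle: cos σ = sin φ₁ sin φ₂ + cos φ₁ cos φ₂ cos Δλ,  σ = 0.6084 rad → d_gc = 3878.8 km
Rhumb line: Δψ = -0.4122, q = Δφ/Δψ = 0.5449, d_rh = R√(Δφ²+q²Δλ²) = 4018.5 km
Excess = 4018.5 − 3878.8 = 139.7 ≈ 140 km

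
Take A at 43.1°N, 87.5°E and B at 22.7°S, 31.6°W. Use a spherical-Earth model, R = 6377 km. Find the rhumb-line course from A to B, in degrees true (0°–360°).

Meridional parts: M(φ₁)=+0.8352, M(φ₂)=-0.4070 → ΔM = -1.2422;  Δλ = -2.0787 rad
tan C = Δλ / ΔM = +1.6734 → C = 239.14°

239.1°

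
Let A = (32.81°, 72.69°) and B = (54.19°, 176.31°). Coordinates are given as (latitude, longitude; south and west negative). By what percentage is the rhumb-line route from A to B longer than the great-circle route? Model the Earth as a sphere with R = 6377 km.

8.2%

Great circle: σ = 1.2412 rad → d_gc = Rσ = 7915.4 km
Rhumb: Δφ = +0.3732, Δλ = +1.8085, Δψ = +0.5231, q = Δφ/Δψ = 0.7134 → d_rh = R√(Δφ²+q²Δλ²) = 8564.9 km
Excess = (8564.9 − 7915.4) / 7915.4 = 649.5 / 7915.4 = 8.21% ≈ 8.2%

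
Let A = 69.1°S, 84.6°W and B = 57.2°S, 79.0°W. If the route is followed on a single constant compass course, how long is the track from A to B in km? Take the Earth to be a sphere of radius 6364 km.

Rhumb course C = atan2(Δλ, Δψ) with Δψ = ln[tan(π/4+φ₂/2)/tan(π/4+φ₁/2)] = +0.4673, Δλ = +0.0977 → C = 11.81°
d = R·|Δφ| / |cos C| = 6364·0.20769 / 0.97882 = 1350 km

1350 km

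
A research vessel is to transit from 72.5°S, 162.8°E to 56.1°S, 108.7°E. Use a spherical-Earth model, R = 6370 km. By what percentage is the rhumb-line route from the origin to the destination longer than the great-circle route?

3.1%

Great circle: σ = 0.4736 rad → d_gc = Rσ = 3016.7 km
Rhumb: Δφ = +0.2862, Δλ = -0.9442, Δψ = +0.6832, q = Δφ/Δψ = 0.4190 → d_rh = R√(Δφ²+q²Δλ²) = 3110.4 km
Excess = (3110.4 − 3016.7) / 3016.7 = 93.7 / 3016.7 = 3.11% ≈ 3.1%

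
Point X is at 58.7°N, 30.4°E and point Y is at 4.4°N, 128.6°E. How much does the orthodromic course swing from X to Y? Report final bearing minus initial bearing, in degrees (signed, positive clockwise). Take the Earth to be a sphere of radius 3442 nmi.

At departure: θ₁ = atan2(sin Δλ cos φ₂, cos φ₁ sin φ₂ − sin φ₁ cos φ₂ cos Δλ) = 80.71°
At arrival: θ₂ = atan2(sin Δλ cos φ₁, −cos φ₂ sin φ₁ + sin φ₂ cos φ₁ cos Δλ) = 149.05°
Δθ = θ₂ − θ₁ = +68.3°

+68.3°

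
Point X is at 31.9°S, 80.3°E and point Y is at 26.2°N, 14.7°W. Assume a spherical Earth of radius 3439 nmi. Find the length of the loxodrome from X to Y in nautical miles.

6465 nmi

Rhumb course C = atan2(Δλ, Δψ) with Δψ = ln[tan(π/4+φ₂/2)/tan(π/4+φ₁/2)] = +1.0621, Δλ = -1.6581 → C = 302.64°
d = R·|Δφ| / |cos C| = 3439·1.01404 / 0.53938 = 6465 nmi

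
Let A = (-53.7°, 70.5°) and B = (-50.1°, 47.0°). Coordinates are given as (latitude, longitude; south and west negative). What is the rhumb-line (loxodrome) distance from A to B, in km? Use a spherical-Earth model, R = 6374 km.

Δψ = ln[tan(π/4+φ₂/2)/tan(π/4+φ₁/2)] = +0.1019;  Δφ = +0.0628 rad,  Δλ = -0.4102 rad
q = Δφ/Δψ = 0.6166
d = R·√(Δφ² + q²Δλ²) = 6374·0.26059 = 1661 km

1661 km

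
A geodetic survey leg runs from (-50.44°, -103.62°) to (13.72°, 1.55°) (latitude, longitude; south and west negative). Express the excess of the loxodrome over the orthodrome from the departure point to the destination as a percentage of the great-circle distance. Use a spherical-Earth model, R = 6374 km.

Great circle: σ = 1.9228 rad → d_gc = Rσ = 12255.8 km
Rhumb: Δφ = +1.1198, Δλ = +1.8356, Δψ = +1.2645, q = Δφ/Δψ = 0.8856 → d_rh = R√(Δφ²+q²Δλ²) = 12581.9 km
Excess = (12581.9 − 12255.8) / 12255.8 = 326.1 / 12255.8 = 2.66% ≈ 2.7%

2.7%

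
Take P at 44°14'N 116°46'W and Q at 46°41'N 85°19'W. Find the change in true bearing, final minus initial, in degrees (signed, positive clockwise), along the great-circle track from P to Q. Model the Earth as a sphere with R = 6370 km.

+22.7°

Initial bearing θ₁ = atan2(sin Δλ cos φ₂, cos φ₁ sin φ₂ − sin φ₁ cos φ₂ cos Δλ) = 72.47°
Final bearing θ₂ = (initial bearing from the destination back to the start) + 180° = 95.17°
Δθ = θ₂ − θ₁ = +22.7°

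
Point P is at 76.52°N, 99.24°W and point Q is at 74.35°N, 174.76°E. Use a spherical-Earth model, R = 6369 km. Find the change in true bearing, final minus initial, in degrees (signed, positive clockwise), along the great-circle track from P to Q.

Initial bearing θ₁ = atan2(sin Δλ cos φ₂, cos φ₁ sin φ₂ − sin φ₁ cos φ₂ cos Δλ) = 307.46°
Final bearing θ₂ = (initial bearing from the destination back to the start) + 180° = 223.31°
Δθ = θ₂ − θ₁ = -84.1°

-84.1°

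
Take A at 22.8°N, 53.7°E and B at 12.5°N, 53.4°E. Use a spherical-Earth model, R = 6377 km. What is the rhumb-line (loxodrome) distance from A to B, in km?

Rhumb course C = atan2(Δλ, Δψ) with Δψ = ln[tan(π/4+φ₂/2)/tan(π/4+φ₁/2)] = -0.1890, Δλ = -0.0052 → C = 181.59°
d = R·|Δφ| / |cos C| = 6377·0.17977 / 0.99962 = 1147 km

1147 km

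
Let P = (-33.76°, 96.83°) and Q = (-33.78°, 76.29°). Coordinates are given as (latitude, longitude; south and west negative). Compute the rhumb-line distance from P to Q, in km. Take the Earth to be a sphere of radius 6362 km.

Δψ = ln[tan(π/4+φ₂/2)/tan(π/4+φ₁/2)] = -0.0004;  Δφ = -0.0003 rad,  Δλ = -0.3585 rad
q = Δφ/Δψ = 0.8313
d = R·√(Δφ² + q²Δλ²) = 6362·0.29800 = 1896 km

1896 km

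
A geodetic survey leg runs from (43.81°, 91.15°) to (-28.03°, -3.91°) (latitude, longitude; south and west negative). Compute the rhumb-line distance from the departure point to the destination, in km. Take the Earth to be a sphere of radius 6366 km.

12578 km

Rhumb course C = atan2(Δλ, Δψ) with Δψ = ln[tan(π/4+φ₂/2)/tan(π/4+φ₁/2)] = -1.3623, Δλ = -1.6591 → C = 230.61°
d = R·|Δφ| / |cos C| = 6366·1.25384 / 0.63459 = 12578 km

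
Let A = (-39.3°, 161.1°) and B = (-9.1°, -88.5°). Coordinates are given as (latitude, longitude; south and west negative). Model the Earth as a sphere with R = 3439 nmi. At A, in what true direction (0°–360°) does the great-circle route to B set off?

110.2°

θ = atan2( sin Δλ·cos φ₂ ,  cos φ₁ sin φ₂ − sin φ₁ cos φ₂ cos Δλ )
  = atan2(+0.9255, -0.3404) = 110.19°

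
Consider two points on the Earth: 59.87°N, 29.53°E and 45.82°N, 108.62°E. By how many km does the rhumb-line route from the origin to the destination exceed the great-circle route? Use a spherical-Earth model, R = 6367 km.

291 km

Great circle: cos σ = sin φ₁ sin φ₂ + cos φ₁ cos φ₂ cos Δλ,  σ = 0.8142 rad → d_gc = 5183.8502 km
Rhumb line: Δψ = -0.4107, q = Δφ/Δψ = 0.5971, d_rh = R√(Δφ²+q²Δλ²) = 5475.3501 km
Excess = 5475.3501 − 5183.8502 = 291.4999 ≈ 291 km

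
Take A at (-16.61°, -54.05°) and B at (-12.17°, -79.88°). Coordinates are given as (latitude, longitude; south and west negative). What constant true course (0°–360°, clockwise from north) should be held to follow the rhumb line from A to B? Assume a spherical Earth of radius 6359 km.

280.1°

Meridional parts: M(φ₁)=-0.2940, M(φ₂)=-0.2140 → ΔM = +0.0800;  Δλ = -0.4508 rad
tan C = Δλ / ΔM = -5.6335 → C = 280.07°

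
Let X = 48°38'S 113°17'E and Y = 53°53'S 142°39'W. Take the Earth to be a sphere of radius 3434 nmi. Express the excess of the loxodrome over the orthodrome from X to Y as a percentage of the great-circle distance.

10.2%

Great circle: σ = 1.0338 rad → d_gc = Rσ = 3550.0 nmi
Rhumb: Δφ = -0.0916, Δλ = +1.8163, Δψ = -0.1466, q = Δφ/Δψ = 0.6249 → d_rh = R√(Δφ²+q²Δλ²) = 3910.4 nmi
Excess = (3910.4 − 3550.0) / 3550.0 = 360.4 / 3550.0 = 10.152% ≈ 10.2%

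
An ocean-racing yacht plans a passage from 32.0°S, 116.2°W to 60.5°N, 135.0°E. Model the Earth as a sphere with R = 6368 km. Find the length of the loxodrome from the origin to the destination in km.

Δψ = ln[tan(π/4+φ₂/2)/tan(π/4+φ₁/2)] = +1.9246;  Δφ = +1.6144 rad,  Δλ = -1.8989 rad
q = Δφ/Δψ = 0.8388
d = R·√(Δφ² + q²Δλ²) = 6368·2.26798 = 14442 km

14442 km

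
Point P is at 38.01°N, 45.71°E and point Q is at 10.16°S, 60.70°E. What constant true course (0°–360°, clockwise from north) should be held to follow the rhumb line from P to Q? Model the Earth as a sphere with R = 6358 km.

Meridional parts: M(φ₁)=+0.7182, M(φ₂)=-0.1783 → ΔM = -0.8965;  Δλ = +0.2616 rad
tan C = Δλ / ΔM = -0.2918 → C = 163.73°

163.7°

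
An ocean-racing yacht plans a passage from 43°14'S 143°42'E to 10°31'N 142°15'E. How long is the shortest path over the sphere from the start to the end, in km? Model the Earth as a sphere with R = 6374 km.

5981 km

Haversine: a = sin²(Δφ/2)+cos φ₁ cos φ₂ sin²(Δλ/2) = 0.20446;  σ = 2·atan2(√a,√(1−a))
σ = 53.766° → d = Rσ = 6374·0.93840 = 5981 km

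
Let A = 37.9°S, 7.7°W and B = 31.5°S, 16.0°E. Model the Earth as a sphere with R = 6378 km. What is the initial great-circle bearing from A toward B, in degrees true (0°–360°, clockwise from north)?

78.9°

θ = atan2( sin Δλ·cos φ₂ ,  cos φ₁ sin φ₂ − sin φ₁ cos φ₂ cos Δλ )
  = atan2(+0.3427, +0.0673) = 78.89°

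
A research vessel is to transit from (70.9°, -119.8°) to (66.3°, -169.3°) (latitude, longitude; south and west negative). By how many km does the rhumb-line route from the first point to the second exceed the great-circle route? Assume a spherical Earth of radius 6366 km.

Great circle: cos σ = sin φ₁ sin φ₂ + cos φ₁ cos φ₂ cos Δλ,  σ = 0.3154 rad → d_gc = 2007.8 km
Rhumb line: Δψ = -0.2209, q = Δφ/Δψ = 0.3635, d_rh = R√(Δφ²+q²Δλ²) = 2063.5 km
Excess = 2063.5 − 2007.8 = 55.7 ≈ 56 km

56 km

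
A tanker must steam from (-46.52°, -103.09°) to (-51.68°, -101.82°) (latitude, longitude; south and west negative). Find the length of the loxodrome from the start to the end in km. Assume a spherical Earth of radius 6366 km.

Rhumb course C = atan2(Δλ, Δψ) with Δψ = ln[tan(π/4+φ₂/2)/tan(π/4+φ₁/2)] = -0.1377, Δλ = +0.0222 → C = 170.86°
d = R·|Δφ| / |cos C| = 6366·0.09006 / 0.98729 = 581 km

581 km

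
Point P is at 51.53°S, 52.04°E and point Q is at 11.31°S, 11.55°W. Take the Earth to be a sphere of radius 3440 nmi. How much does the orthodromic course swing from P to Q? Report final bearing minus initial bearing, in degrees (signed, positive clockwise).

+38.0°

At departure: θ₁ = atan2(sin Δλ cos φ₂, cos φ₁ sin φ₂ − sin φ₁ cos φ₂ cos Δλ) = 284.03°
At arrival: θ₂ = atan2(sin Δλ cos φ₁, −cos φ₂ sin φ₁ + sin φ₂ cos φ₁ cos Δλ) = 322.01°
Δθ = θ₂ − θ₁ = +38.0°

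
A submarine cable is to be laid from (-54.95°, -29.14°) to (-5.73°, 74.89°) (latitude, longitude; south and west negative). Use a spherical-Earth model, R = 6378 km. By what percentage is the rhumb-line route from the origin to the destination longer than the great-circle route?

5.2%

Great circle: σ = 1.6276 rad → d_gc = Rσ = 10381.0 km
Rhumb: Δφ = +0.8591, Δλ = +1.8157, Δψ = +1.0525, q = Δφ/Δψ = 0.8162 → d_rh = R√(Δφ²+q²Δλ²) = 10924.8 km
Excess = (10924.8 − 10381.0) / 10381.0 = 543.8 / 10381.0 = 5.24% ≈ 5.2%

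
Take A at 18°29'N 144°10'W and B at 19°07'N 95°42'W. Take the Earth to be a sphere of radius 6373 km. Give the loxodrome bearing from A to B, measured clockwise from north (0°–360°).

89.2°

Meridional parts: M(φ₁)=+0.3283, M(φ₂)=+0.3400 → ΔM = +0.0117;  Δλ = +0.8459 rad
tan C = Δλ / ΔM = +72.4431 → C = 89.21°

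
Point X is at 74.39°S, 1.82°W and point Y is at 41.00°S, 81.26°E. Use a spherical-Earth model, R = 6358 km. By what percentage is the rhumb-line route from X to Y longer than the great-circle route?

Great circle: σ = 0.8549 rad → d_gc = Rσ = 5435.2 km
Rhumb: Δφ = +0.5828, Δλ = +1.4500, Δψ = +1.2014, q = Δφ/Δψ = 0.4851 → d_rh = R√(Δφ²+q²Δλ²) = 5807.6 km
Excess = (5807.6 − 5435.2) / 5435.2 = 372.4 / 5435.2 = 6.852% ≈ 6.9%

6.9%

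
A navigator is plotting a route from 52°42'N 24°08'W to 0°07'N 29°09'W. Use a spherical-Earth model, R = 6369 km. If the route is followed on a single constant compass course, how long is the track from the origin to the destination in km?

5864 km

Rhumb course C = atan2(Δλ, Δψ) with Δψ = ln[tan(π/4+φ₂/2)/tan(π/4+φ₁/2)] = -1.0841, Δλ = -0.0876 → C = 184.62°
d = R·|Δφ| / |cos C| = 6369·0.91775 / 0.99675 = 5864 km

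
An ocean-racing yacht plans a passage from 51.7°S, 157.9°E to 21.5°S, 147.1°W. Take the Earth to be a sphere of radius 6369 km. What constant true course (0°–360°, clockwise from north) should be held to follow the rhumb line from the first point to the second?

Meridional parts: M(φ₁)=-1.0577, M(φ₂)=-0.3844 → ΔM = +0.6733;  Δλ = +0.9599 rad
tan C = Δλ / ΔM = +1.4257 → C = 54.95°

55.0°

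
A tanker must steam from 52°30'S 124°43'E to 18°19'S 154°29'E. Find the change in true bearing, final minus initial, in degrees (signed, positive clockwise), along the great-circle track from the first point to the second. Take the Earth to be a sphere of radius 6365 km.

-18.3°

Initial bearing θ₁ = atan2(sin Δλ cos φ₂, cos φ₁ sin φ₂ − sin φ₁ cos φ₂ cos Δλ) = 45.54°
Final bearing θ₂ = (initial bearing from the destination back to the start) + 180° = 27.24°
Δθ = θ₂ − θ₁ = -18.3°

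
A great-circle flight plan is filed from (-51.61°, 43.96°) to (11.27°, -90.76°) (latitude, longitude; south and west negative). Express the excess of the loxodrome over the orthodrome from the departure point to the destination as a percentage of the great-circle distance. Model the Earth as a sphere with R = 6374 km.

Great circle: σ = 2.1916 rad → d_gc = Rσ = 13969.5 km
Rhumb: Δφ = +1.0975, Δλ = -2.3513, Δψ = +1.2531, q = Δφ/Δψ = 0.8758 → d_rh = R√(Δφ²+q²Δλ²) = 14873.2 km
Excess = (14873.2 − 13969.5) / 13969.5 = 903.7 / 13969.5 = 6.47% ≈ 6.5%

6.5%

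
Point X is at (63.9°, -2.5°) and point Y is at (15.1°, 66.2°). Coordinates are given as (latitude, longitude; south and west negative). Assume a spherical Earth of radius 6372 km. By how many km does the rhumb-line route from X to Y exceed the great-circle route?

Great circle: cos σ = sin φ₁ sin φ₂ + cos φ₁ cos φ₂ cos Δλ,  σ = 1.1721 rad → d_gc = 7468.5 km
Rhumb line: Δψ = -1.1953, q = Δφ/Δψ = 0.7126, d_rh = R√(Δφ²+q²Δλ²) = 7687.2 km
Excess = 7687.2 − 7468.5 = 218.7 ≈ 219 km

219 km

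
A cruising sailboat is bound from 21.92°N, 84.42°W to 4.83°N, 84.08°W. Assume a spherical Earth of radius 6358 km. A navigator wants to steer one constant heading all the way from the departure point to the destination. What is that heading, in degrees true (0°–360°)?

Meridional parts: M(φ₁)=+0.3923, M(φ₂)=+0.0844 → ΔM = -0.3079;  Δλ = +0.0059 rad
tan C = Δλ / ΔM = -0.0193 → C = 178.90°

178.9°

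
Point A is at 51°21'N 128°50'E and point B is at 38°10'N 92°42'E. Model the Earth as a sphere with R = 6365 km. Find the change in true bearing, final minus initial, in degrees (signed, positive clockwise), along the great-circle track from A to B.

At departure: θ₁ = atan2(sin Δλ cos φ₂, cos φ₁ sin φ₂ − sin φ₁ cos φ₂ cos Δλ) = 256.66°
At arrival: θ₂ = atan2(sin Δλ cos φ₁, −cos φ₂ sin φ₁ + sin φ₂ cos φ₁ cos Δλ) = 230.62°
Δθ = θ₂ − θ₁ = -26.0°

-26.0°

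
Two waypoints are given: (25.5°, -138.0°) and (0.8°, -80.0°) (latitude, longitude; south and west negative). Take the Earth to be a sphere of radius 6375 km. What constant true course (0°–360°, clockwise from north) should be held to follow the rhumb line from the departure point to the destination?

113.8°

Δψ = ln[tan(π/4+φ₂/2)/tan(π/4+φ₁/2)] = -0.4466
Δλ = +1.0123 rad (taken the short way round)
course = atan2(Δλ, Δψ) = 113.80°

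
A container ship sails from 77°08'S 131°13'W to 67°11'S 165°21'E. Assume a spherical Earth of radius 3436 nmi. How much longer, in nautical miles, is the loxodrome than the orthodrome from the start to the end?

58 nmi

Great circle: cos σ = sin φ₁ sin φ₂ + cos φ₁ cos φ₂ cos Δλ,  σ = 0.3562 rad → d_gc = 1223.93 nmi
Rhumb line: Δψ = +0.5820, q = Δφ/Δψ = 0.2984, d_rh = R√(Δφ²+q²Δλ²) = 1282.40 nmi
Excess = 1282.40 − 1223.93 = 58.47 ≈ 58 nmi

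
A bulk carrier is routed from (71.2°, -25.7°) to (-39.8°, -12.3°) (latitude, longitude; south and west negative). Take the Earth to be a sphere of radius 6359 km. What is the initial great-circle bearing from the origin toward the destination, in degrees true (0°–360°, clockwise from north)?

θ = atan2( sin Δλ·cos φ₂ ,  cos φ₁ sin φ₂ − sin φ₁ cos φ₂ cos Δλ )
  = atan2(+0.1780, -0.9138) = 168.97°

169.0°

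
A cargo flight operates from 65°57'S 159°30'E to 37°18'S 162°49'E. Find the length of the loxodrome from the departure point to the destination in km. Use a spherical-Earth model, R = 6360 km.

3188 km

Δψ = ln[tan(π/4+φ₂/2)/tan(π/4+φ₁/2)] = +0.8438;  Δφ = +0.5000 rad,  Δλ = +0.0579 rad
q = Δφ/Δψ = 0.5926
d = R·√(Δφ² + q²Δλ²) = 6360·0.50121 = 3188 km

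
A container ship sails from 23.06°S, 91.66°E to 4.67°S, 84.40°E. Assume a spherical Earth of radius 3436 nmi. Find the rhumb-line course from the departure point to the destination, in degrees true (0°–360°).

339.1°

Meridional parts: M(φ₁)=-0.4138, M(φ₂)=-0.0816 → ΔM = +0.3322;  Δλ = -0.1267 rad
tan C = Δλ / ΔM = -0.3814 → C = 339.12°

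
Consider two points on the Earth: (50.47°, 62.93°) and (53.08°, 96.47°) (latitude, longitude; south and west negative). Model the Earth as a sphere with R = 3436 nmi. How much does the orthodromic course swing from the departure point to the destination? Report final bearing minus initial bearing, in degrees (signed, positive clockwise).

At departure: θ₁ = atan2(sin Δλ cos φ₂, cos φ₁ sin φ₂ − sin φ₁ cos φ₂ cos Δλ) = 69.71°
At arrival: θ₂ = atan2(sin Δλ cos φ₁, −cos φ₂ sin φ₁ + sin φ₂ cos φ₁ cos Δλ) = 96.36°
Δθ = θ₂ − θ₁ = +26.6°

+26.6°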